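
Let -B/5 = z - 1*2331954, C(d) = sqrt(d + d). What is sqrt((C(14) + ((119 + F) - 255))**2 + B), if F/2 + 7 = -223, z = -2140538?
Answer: 2*sqrt(5679426 - 596*sqrt(7)) ≈ 4765.6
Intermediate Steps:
F = -460 (F = -14 + 2*(-223) = -14 - 446 = -460)
C(d) = sqrt(2)*sqrt(d) (C(d) = sqrt(2*d) = sqrt(2)*sqrt(d))
B = 22362460 (B = -5*(-2140538 - 1*2331954) = -5*(-2140538 - 2331954) = -5*(-4472492) = 22362460)
sqrt((C(14) + ((119 + F) - 255))**2 + B) = sqrt((sqrt(2)*sqrt(14) + ((119 - 460) - 255))**2 + 22362460) = sqrt((2*sqrt(7) + (-341 - 255))**2 + 22362460) = sqrt((2*sqrt(7) - 596)**2 + 22362460) = sqrt((-596 + 2*sqrt(7))**2 + 22362460) = sqrt(22362460 + (-596 + 2*sqrt(7))**2)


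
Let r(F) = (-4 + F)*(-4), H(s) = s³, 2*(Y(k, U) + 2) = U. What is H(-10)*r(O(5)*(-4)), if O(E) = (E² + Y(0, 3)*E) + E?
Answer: -456000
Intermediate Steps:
Y(k, U) = -2 + U/2
O(E) = E² + E/2 (O(E) = (E² + (-2 + (½)*3)*E) + E = (E² + (-2 + 3/2)*E) + E = (E² - E/2) + E = E² + E/2)
r(F) = 16 - 4*F
H(-10)*r(O(5)*(-4)) = (-10)³*(16 - 4*5*(½ + 5)*(-4)) = -1000*(16 - 4*5*(11/2)*(-4)) = -1000*(16 - 110*(-4)) = -1000*(16 - 4*(-110)) = -1000*(16 + 440) = -1000*456 = -456000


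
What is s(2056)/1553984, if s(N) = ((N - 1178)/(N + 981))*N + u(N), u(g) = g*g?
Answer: 802476075/294965588 ≈ 2.7206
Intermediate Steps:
u(g) = g**2
s(N) = N**2 + N*(-1178 + N)/(981 + N) (s(N) = ((N - 1178)/(N + 981))*N + N**2 = ((-1178 + N)/(981 + N))*N + N**2 = N*(-1178 + N)/(981 + N) + N**2 = N**2 + N*(-1178 + N)/(981 + N))
s(2056)/1553984 = (2056*(-1178 + 2056**2 + 982*2056)/(981 + 2056))/1553984 = (2056*(-1178 + 4227136 + 2018992)/3037)*(1/1553984) = (2056*(1/3037)*6244950)*(1/1553984) = (12839617200/3037)*(1/1553984) = 802476075/294965588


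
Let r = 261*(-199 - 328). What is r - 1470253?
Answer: -1607800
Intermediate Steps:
r = -137547 (r = 261*(-527) = -137547)
r - 1470253 = -137547 - 1470253 = -1607800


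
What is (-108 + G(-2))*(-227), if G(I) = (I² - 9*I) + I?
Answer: 19976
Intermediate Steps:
G(I) = I² - 8*I
(-108 + G(-2))*(-227) = (-108 - 2*(-8 - 2))*(-227) = (-108 - 2*(-10))*(-227) = (-108 + 20)*(-227) = -88*(-227) = 19976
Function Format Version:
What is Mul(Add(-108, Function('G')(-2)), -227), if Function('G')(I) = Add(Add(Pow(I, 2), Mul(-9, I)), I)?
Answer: 19976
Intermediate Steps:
Function('G')(I) = Add(Pow(I, 2), Mul(-8, I))
Mul(Add(-108, Function('G')(-2)), -227) = Mul(Add(-108, Mul(-2, Add(-8, -2))), -227) = Mul(Add(-108, Mul(-2, -10)), -227) = Mul(Add(-108, 20), -227) = Mul(-88, -227) = 19976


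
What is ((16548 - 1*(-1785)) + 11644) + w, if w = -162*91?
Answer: 15235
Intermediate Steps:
w = -14742
((16548 - 1*(-1785)) + 11644) + w = ((16548 - 1*(-1785)) + 11644) - 14742 = ((16548 + 1785) + 11644) - 14742 = (18333 + 11644) - 14742 = 29977 - 14742 = 15235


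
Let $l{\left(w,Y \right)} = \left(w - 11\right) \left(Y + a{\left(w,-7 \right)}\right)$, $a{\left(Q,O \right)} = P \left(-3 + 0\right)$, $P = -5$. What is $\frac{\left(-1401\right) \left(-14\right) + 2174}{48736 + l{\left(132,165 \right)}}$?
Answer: $\frac{5447}{17629} \approx 0.30898$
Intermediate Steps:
$a{\left(Q,O \right)} = 15$ ($a{\left(Q,O \right)} = - 5 \left(-3 + 0\right) = \left(-5\right) \left(-3\right) = 15$)
$l{\left(w,Y \right)} = \left(-11 + w\right) \left(15 + Y\right)$ ($l{\left(w,Y \right)} = \left(w - 11\right) \left(Y + 15\right) = \left(-11 + w\right) \left(15 + Y\right)$)
$\frac{\left(-1401\right) \left(-14\right) + 2174}{48736 + l{\left(132,165 \right)}} = \frac{\left(-1401\right) \left(-14\right) + 2174}{48736 + \left(-165 - 1815 + 15 \cdot 132 + 165 \cdot 132\right)} = \frac{19614 + 2174}{48736 + \left(-165 - 1815 + 1980 + 21780\right)} = \frac{21788}{48736 + 21780} = \frac{21788}{70516} = 21788 \cdot \frac{1}{70516} = \frac{5447}{17629}$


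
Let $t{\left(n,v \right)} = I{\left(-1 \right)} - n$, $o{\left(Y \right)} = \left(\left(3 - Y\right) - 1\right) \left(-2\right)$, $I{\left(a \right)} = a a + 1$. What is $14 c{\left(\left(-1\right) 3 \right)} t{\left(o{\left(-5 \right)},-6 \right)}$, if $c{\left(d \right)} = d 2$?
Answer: $-1344$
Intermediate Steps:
$I{\left(a \right)} = 1 + a^{2}$ ($I{\left(a \right)} = a^{2} + 1 = 1 + a^{2}$)
$o{\left(Y \right)} = -4 + 2 Y$ ($o{\left(Y \right)} = \left(2 - Y\right) \left(-2\right) = -4 + 2 Y$)
$c{\left(d \right)} = 2 d$
$t{\left(n,v \right)} = 2 - n$ ($t{\left(n,v \right)} = \left(1 + \left(-1\right)^{2}\right) - n = \left(1 + 1\right) - n = 2 - n$)
$14 c{\left(\left(-1\right) 3 \right)} t{\left(o{\left(-5 \right)},-6 \right)} = 14 \cdot 2 \left(\left(-1\right) 3\right) \left(2 - \left(-4 + 2 \left(-5\right)\right)\right) = 14 \cdot 2 \left(-3\right) \left(2 - \left(-4 - 10\right)\right) = 14 \left(-6\right) \left(2 - -14\right) = - 84 \left(2 + 14\right) = \left(-84\right) 16 = -1344$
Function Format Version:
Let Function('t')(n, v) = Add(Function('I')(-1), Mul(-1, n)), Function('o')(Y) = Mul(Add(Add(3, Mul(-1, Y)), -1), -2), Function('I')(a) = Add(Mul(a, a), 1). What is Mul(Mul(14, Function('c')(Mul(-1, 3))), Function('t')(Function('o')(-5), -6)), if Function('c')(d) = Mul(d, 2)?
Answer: -1344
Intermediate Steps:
Function('I')(a) = Add(1, Pow(a, 2)) (Function('I')(a) = Add(Pow(a, 2), 1) = Add(1, Pow(a, 2)))
Function('o')(Y) = Add(-4, Mul(2, Y)) (Function('o')(Y) = Mul(Add(2, Mul(-1, Y)), -2) = Add(-4, Mul(2, Y)))
Function('c')(d) = Mul(2, d)
Function('t')(n, v) = Add(2, Mul(-1, n)) (Function('t')(n, v) = Add(Add(1, Pow(-1, 2)), Mul(-1, n)) = Add(Add(1, 1), Mul(-1, n)) = Add(2, Mul(-1, n)))
Mul(Mul(14, Function('c')(Mul(-1, 3))), Function('t')(Function('o')(-5), -6)) = Mul(Mul(14, Mul(2, Mul(-1, 3))), Add(2, Mul(-1, Add(-4, Mul(2, -5))))) = Mul(Mul(14, Mul(2, -3)), Add(2, Mul(-1, Add(-4, -10)))) = Mul(Mul(14, -6), Add(2, Mul(-1, -14))) = Mul(-84, Add(2, 14)) = Mul(-84, 16) = -1344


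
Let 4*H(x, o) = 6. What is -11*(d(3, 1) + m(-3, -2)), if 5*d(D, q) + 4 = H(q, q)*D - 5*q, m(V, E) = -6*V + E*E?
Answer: -2321/10 ≈ -232.10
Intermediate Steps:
H(x, o) = 3/2 (H(x, o) = (¼)*6 = 3/2)
m(V, E) = E² - 6*V (m(V, E) = -6*V + E² = E² - 6*V)
d(D, q) = -⅘ - q + 3*D/10 (d(D, q) = -⅘ + (3*D/2 - 5*q)/5 = -⅘ + (-5*q + 3*D/2)/5 = -⅘ + (-q + 3*D/10) = -⅘ - q + 3*D/10)
-11*(d(3, 1) + m(-3, -2)) = -11*((-⅘ - 1*1 + (3/10)*3) + ((-2)² - 6*(-3))) = -11*((-⅘ - 1 + 9/10) + (4 + 18)) = -11*(-9/10 + 22) = -11*211/10 = -2321/10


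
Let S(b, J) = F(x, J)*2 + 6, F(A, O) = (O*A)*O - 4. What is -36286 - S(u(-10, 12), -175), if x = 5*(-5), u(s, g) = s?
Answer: 1494966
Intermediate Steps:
x = -25
F(A, O) = -4 + A*O**2 (F(A, O) = (A*O)*O - 4 = A*O**2 - 4 = -4 + A*O**2)
S(b, J) = -2 - 50*J**2 (S(b, J) = (-4 - 25*J**2)*2 + 6 = (-8 - 50*J**2) + 6 = -2 - 50*J**2)
-36286 - S(u(-10, 12), -175) = -36286 - (-2 - 50*(-175)**2) = -36286 - (-2 - 50*30625) = -36286 - (-2 - 1531250) = -36286 - 1*(-1531252) = -36286 + 1531252 = 1494966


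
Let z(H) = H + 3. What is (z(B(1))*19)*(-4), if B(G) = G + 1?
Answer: -380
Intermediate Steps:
B(G) = 1 + G
z(H) = 3 + H
(z(B(1))*19)*(-4) = ((3 + (1 + 1))*19)*(-4) = ((3 + 2)*19)*(-4) = (5*19)*(-4) = 95*(-4) = -380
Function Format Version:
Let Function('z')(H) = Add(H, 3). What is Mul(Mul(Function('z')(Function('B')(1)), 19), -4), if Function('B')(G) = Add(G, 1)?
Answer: -380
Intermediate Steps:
Function('B')(G) = Add(1, G)
Function('z')(H) = Add(3, H)
Mul(Mul(Function('z')(Function('B')(1)), 19), -4) = Mul(Mul(Add(3, Add(1, 1)), 19), -4) = Mul(Mul(Add(3, 2), 19), -4) = Mul(Mul(5, 19), -4) = Mul(95, -4) = -380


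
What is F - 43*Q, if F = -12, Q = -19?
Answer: 805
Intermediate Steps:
F - 43*Q = -12 - 43*(-19) = -12 + 817 = 805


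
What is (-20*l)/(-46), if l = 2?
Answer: 20/23 ≈ 0.86957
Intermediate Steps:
(-20*l)/(-46) = (-20*2)/(-46) = -1/46*(-40) = 20/23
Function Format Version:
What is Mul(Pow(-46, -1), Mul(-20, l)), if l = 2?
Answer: Rational(20, 23) ≈ 0.86957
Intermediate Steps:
Mul(Pow(-46, -1), Mul(-20, l)) = Mul(Pow(-46, -1), Mul(-20, 2)) = Mul(Rational(-1, 46), -40) = Rational(20, 23)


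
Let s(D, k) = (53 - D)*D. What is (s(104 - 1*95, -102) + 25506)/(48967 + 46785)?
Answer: 12951/47876 ≈ 0.27051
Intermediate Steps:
s(D, k) = D*(53 - D)
(s(104 - 1*95, -102) + 25506)/(48967 + 46785) = ((104 - 1*95)*(53 - (104 - 1*95)) + 25506)/(48967 + 46785) = ((104 - 95)*(53 - (104 - 95)) + 25506)/95752 = (9*(53 - 1*9) + 25506)*(1/95752) = (9*(53 - 9) + 25506)*(1/95752) = (9*44 + 25506)*(1/95752) = (396 + 25506)*(1/95752) = 25902*(1/95752) = 12951/47876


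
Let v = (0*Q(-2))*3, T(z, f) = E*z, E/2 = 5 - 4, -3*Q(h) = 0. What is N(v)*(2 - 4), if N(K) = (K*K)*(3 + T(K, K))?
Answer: 0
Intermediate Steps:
Q(h) = 0 (Q(h) = -⅓*0 = 0)
E = 2 (E = 2*(5 - 4) = 2*1 = 2)
T(z, f) = 2*z
v = 0 (v = (0*0)*3 = 0*3 = 0)
N(K) = K²*(3 + 2*K) (N(K) = (K*K)*(3 + 2*K) = K²*(3 + 2*K))
N(v)*(2 - 4) = (0²*(3 + 2*0))*(2 - 4) = (0*(3 + 0))*(-2) = (0*3)*(-2) = 0*(-2) = 0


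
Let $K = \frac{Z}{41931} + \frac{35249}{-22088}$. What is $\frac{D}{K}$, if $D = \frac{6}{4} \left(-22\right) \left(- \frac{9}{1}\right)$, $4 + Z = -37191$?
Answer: $- \frac{275073062616}{2299588979} \approx -119.62$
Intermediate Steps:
$Z = -37195$ ($Z = -4 - 37191 = -37195$)
$D = 297$ ($D = 6 \cdot \frac{1}{4} \left(-22\right) \left(\left(-9\right) 1\right) = \frac{3}{2} \left(-22\right) \left(-9\right) = \left(-33\right) \left(-9\right) = 297$)
$K = - \frac{2299588979}{926171928}$ ($K = - \frac{37195}{41931} + \frac{35249}{-22088} = \left(-37195\right) \frac{1}{41931} + 35249 \left(- \frac{1}{22088}\right) = - \frac{37195}{41931} - \frac{35249}{22088} = - \frac{2299588979}{926171928} \approx -2.4829$)
$\frac{D}{K} = \frac{297}{- \frac{2299588979}{926171928}} = 297 \left(- \frac{926171928}{2299588979}\right) = - \frac{275073062616}{2299588979}$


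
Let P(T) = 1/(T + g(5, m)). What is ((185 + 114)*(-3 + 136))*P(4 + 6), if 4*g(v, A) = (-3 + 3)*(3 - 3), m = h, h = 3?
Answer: 39767/10 ≈ 3976.7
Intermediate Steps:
m = 3
g(v, A) = 0 (g(v, A) = ((-3 + 3)*(3 - 3))/4 = (0*0)/4 = (¼)*0 = 0)
P(T) = 1/T (P(T) = 1/(T + 0) = 1/T)
((185 + 114)*(-3 + 136))*P(4 + 6) = ((185 + 114)*(-3 + 136))/(4 + 6) = (299*133)/10 = 39767*(⅒) = 39767/10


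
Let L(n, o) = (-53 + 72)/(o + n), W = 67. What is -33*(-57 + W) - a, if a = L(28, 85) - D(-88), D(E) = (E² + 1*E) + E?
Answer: 817875/113 ≈ 7237.8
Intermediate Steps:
L(n, o) = 19/(n + o)
D(E) = E² + 2*E (D(E) = (E² + E) + E = (E + E²) + E = E² + 2*E)
a = -855165/113 (a = 19/(28 + 85) - (-88)*(2 - 88) = 19/113 - (-88)*(-86) = 19*(1/113) - 1*7568 = 19/113 - 7568 = -855165/113 ≈ -7567.8)
-33*(-57 + W) - a = -33*(-57 + 67) - 1*(-855165/113) = -33*10 + 855165/113 = -330 + 855165/113 = 817875/113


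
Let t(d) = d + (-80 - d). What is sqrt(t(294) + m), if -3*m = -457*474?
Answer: 3*sqrt(8014) ≈ 268.56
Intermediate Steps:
m = 72206 (m = -(-457)*474/3 = -1/3*(-216618) = 72206)
t(d) = -80
sqrt(t(294) + m) = sqrt(-80 + 72206) = sqrt(72126) = 3*sqrt(8014)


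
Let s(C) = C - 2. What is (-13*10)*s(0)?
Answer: 260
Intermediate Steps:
s(C) = -2 + C
(-13*10)*s(0) = (-13*10)*(-2 + 0) = -130*(-2) = 260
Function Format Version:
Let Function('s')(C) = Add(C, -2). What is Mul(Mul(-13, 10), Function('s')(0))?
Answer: 260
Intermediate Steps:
Function('s')(C) = Add(-2, C)
Mul(Mul(-13, 10), Function('s')(0)) = Mul(Mul(-13, 10), Add(-2, 0)) = Mul(-130, -2) = 260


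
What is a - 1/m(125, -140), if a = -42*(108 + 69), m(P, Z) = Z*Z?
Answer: -145706401/19600 ≈ -7434.0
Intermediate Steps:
m(P, Z) = Z²
a = -7434 (a = -42*177 = -7434)
a - 1/m(125, -140) = -7434 - 1/((-140)²) = -7434 - 1/19600 = -145706401/19600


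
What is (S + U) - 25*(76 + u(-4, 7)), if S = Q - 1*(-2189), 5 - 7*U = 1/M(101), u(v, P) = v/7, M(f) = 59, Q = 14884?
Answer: 6272643/413 ≈ 15188.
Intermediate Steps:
u(v, P) = v/7 (u(v, P) = v*(1/7) = v/7)
U = 42/59 (U = 5/7 - 1/7/59 = 5/7 - 1/7*1/59 = 5/7 - 1/413 = 42/59 ≈ 0.71186)
S = 17073 (S = 14884 - 1*(-2189) = 14884 + 2189 = 17073)
(S + U) - 25*(76 + u(-4, 7)) = (17073 + 42/59) - 25*(76 + (1/7)*(-4)) = 1007349/59 - 25*(76 - 4/7) = 1007349/59 - 25*528/7 = 1007349/59 - 13200/7 = 6272643/413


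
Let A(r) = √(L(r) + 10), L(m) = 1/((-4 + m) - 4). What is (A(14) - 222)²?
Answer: (1332 - √366)²/36 ≈ 47878.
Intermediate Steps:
L(m) = 1/(-8 + m)
A(r) = √(10 + 1/(-8 + r)) (A(r) = √(1/(-8 + r) + 10) = √(10 + 1/(-8 + r)))
(A(14) - 222)² = (√((-79 + 10*14)/(-8 + 14)) - 222)² = (√((-79 + 140)/6) - 222)² = (√((⅙)*61) - 222)² = (√(61/6) - 222)² = (√366/6 - 222)² = (-222 + √366/6)²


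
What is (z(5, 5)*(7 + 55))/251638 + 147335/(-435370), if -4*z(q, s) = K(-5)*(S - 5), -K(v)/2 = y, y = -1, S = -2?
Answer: -1849030472/5477781803 ≈ -0.33755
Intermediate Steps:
K(v) = 2 (K(v) = -2*(-1) = 2)
z(q, s) = 7/2 (z(q, s) = -(-2 - 5)/2 = -(-7)/2 = -¼*(-14) = 7/2)
(z(5, 5)*(7 + 55))/251638 + 147335/(-435370) = (7*(7 + 55)/2)/251638 + 147335/(-435370) = ((7/2)*62)*(1/251638) + 147335*(-1/435370) = 217*(1/251638) - 29467/87074 = 217/251638 - 29467/87074 = -1849030472/5477781803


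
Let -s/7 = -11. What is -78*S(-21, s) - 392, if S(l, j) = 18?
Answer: -1796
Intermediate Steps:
s = 77 (s = -7*(-11) = 77)
-78*S(-21, s) - 392 = -78*18 - 392 = -1404 - 392 = -1796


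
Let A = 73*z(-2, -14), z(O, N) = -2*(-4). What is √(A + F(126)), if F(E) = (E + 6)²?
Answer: 2*√4502 ≈ 134.19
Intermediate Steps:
z(O, N) = 8
A = 584 (A = 73*8 = 584)
F(E) = (6 + E)²
√(A + F(126)) = √(584 + (6 + 126)²) = √(584 + 132²) = √(584 + 17424) = √18008 = 2*√4502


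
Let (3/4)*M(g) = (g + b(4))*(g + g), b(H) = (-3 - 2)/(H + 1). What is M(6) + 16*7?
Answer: 192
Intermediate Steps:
b(H) = -5/(1 + H)
M(g) = 8*g*(-1 + g)/3 (M(g) = 4*((g - 5/(1 + 4))*(g + g))/3 = 4*((g - 5/5)*(2*g))/3 = 4*((g - 5*1/5)*(2*g))/3 = 4*((g - 1)*(2*g))/3 = 4*((-1 + g)*(2*g))/3 = 4*(2*g*(-1 + g))/3 = 8*g*(-1 + g)/3)
M(6) + 16*7 = (8/3)*6*(-1 + 6) + 16*7 = (8/3)*6*5 + 112 = 80 + 112 = 192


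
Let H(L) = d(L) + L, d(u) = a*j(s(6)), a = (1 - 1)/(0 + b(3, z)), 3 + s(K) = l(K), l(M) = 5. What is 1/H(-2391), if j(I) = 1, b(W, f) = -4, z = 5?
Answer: -1/2391 ≈ -0.00041824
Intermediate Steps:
s(K) = 2 (s(K) = -3 + 5 = 2)
a = 0 (a = (1 - 1)/(0 - 4) = 0/(-4) = 0*(-¼) = 0)
d(u) = 0 (d(u) = 0*1 = 0)
H(L) = L (H(L) = 0 + L = L)
1/H(-2391) = 1/(-2391) = -1/2391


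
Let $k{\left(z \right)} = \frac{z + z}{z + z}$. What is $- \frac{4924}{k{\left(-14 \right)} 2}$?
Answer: $-2462$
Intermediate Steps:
$k{\left(z \right)} = 1$ ($k{\left(z \right)} = \frac{2 z}{2 z} = 2 z \frac{1}{2 z} = 1$)
$- \frac{4924}{k{\left(-14 \right)} 2} = - \frac{4924}{1 \cdot 2} = - \frac{4924}{2} = \left(-4924\right) \frac{1}{2} = -2462$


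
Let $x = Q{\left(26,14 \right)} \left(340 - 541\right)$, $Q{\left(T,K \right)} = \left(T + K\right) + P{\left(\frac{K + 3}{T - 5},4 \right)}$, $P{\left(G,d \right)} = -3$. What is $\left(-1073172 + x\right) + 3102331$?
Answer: $2021722$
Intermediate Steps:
$Q{\left(T,K \right)} = -3 + K + T$ ($Q{\left(T,K \right)} = \left(T + K\right) - 3 = \left(K + T\right) - 3 = -3 + K + T$)
$x = -7437$ ($x = \left(-3 + 14 + 26\right) \left(340 - 541\right) = 37 \left(-201\right) = -7437$)
$\left(-1073172 + x\right) + 3102331 = \left(-1073172 - 7437\right) + 3102331 = -1080609 + 3102331 = 2021722$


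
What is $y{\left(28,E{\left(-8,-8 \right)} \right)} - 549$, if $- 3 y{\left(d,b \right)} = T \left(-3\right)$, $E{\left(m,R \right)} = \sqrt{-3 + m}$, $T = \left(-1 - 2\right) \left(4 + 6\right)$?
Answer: $-579$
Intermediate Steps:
$T = -30$ ($T = \left(-3\right) 10 = -30$)
$y{\left(d,b \right)} = -30$ ($y{\left(d,b \right)} = - \frac{\left(-30\right) \left(-3\right)}{3} = \left(- \frac{1}{3}\right) 90 = -30$)
$y{\left(28,E{\left(-8,-8 \right)} \right)} - 549 = -30 - 549 = -579$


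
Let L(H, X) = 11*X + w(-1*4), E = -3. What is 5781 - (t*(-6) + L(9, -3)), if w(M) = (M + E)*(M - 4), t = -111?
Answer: 5092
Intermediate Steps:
w(M) = (-4 + M)*(-3 + M) (w(M) = (M - 3)*(M - 4) = (-3 + M)*(-4 + M) = (-4 + M)*(-3 + M))
L(H, X) = 56 + 11*X (L(H, X) = 11*X + (12 + (-1*4)² - (-7)*4) = 11*X + (12 + (-4)² - 7*(-4)) = 11*X + (12 + 16 + 28) = 11*X + 56 = 56 + 11*X)
5781 - (t*(-6) + L(9, -3)) = 5781 - (-111*(-6) + (56 + 11*(-3))) = 5781 - (666 + (56 - 33)) = 5781 - (666 + 23) = 5781 - 1*689 = 5781 - 689 = 5092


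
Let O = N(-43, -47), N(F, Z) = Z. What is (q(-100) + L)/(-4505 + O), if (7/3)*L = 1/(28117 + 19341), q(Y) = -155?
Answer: 51491927/1512201712 ≈ 0.034051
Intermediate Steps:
O = -47
L = 3/332206 (L = 3/(7*(28117 + 19341)) = (3/7)/47458 = (3/7)*(1/47458) = 3/332206 ≈ 9.0305e-6)
(q(-100) + L)/(-4505 + O) = (-155 + 3/332206)/(-4505 - 47) = -51491927/332206/(-4552) = -51491927/332206*(-1/4552) = 51491927/1512201712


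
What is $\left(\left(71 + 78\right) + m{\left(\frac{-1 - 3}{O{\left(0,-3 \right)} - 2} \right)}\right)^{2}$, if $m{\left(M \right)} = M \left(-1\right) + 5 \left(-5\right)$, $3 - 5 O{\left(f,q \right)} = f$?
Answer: $\frac{719104}{49} \approx 14676.0$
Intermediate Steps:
$O{\left(f,q \right)} = \frac{3}{5} - \frac{f}{5}$
$m{\left(M \right)} = -25 - M$ ($m{\left(M \right)} = - M - 25 = -25 - M$)
$\left(\left(71 + 78\right) + m{\left(\frac{-1 - 3}{O{\left(0,-3 \right)} - 2} \right)}\right)^{2} = \left(\left(71 + 78\right) - \left(25 + \frac{-1 - 3}{\left(\frac{3}{5} - 0\right) - 2}\right)\right)^{2} = \left(149 - \left(25 - \frac{4}{\left(\frac{3}{5} + 0\right) - 2}\right)\right)^{2} = \left(149 - \left(25 - \frac{4}{\frac{3}{5} - 2}\right)\right)^{2} = \left(149 - \left(25 - \frac{4}{- \frac{7}{5}}\right)\right)^{2} = \left(149 - \left(25 - - \frac{20}{7}\right)\right)^{2} = \left(149 - \frac{195}{7}\right)^{2} = \left(\frac{848}{7}\right)^{2} = \frac{719104}{49}$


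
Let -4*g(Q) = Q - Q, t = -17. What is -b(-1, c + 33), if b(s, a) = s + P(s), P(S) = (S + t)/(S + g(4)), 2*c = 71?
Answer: -17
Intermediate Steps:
c = 71/2 (c = (½)*71 = 71/2 ≈ 35.500)
g(Q) = 0 (g(Q) = -(Q - Q)/4 = -¼*0 = 0)
P(S) = (-17 + S)/S (P(S) = (S - 17)/(S + 0) = (-17 + S)/S)
b(s, a) = s + (-17 + s)/s
-b(-1, c + 33) = -(1 - 1 - 17/(-1)) = -(1 - 1 - 17*(-1)) = -(1 - 1 + 17) = -1*17 = -17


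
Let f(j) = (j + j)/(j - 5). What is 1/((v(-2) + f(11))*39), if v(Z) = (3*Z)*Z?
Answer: 1/611 ≈ 0.0016367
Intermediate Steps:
v(Z) = 3*Z²
f(j) = 2*j/(-5 + j) (f(j) = (2*j)/(-5 + j) = 2*j/(-5 + j))
1/((v(-2) + f(11))*39) = 1/((3*(-2)² + 2*11/(-5 + 11))*39) = 1/((3*4 + 2*11/6)*39) = 1/((12 + 2*11*(⅙))*39) = 1/((12 + 11/3)*39) = 1/((47/3)*39) = 1/611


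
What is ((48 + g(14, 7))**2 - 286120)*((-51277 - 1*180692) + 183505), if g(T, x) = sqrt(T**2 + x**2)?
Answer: 13742984944 - 32567808*sqrt(5) ≈ 1.3670e+10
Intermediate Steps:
((48 + g(14, 7))**2 - 286120)*((-51277 - 1*180692) + 183505) = ((48 + sqrt(14**2 + 7**2))**2 - 286120)*((-51277 - 1*180692) + 183505) = ((48 + sqrt(196 + 49))**2 - 286120)*((-51277 - 180692) + 183505) = ((48 + sqrt(245))**2 - 286120)*(-231969 + 183505) = ((48 + 7*sqrt(5))**2 - 286120)*(-48464) = (-286120 + (48 + 7*sqrt(5))**2)*(-48464) = 13866519680 - 48464*(48 + 7*sqrt(5))**2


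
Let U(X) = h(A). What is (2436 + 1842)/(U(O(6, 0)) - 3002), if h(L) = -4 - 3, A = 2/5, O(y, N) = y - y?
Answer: -1426/1003 ≈ -1.4217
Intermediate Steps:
O(y, N) = 0
A = ⅖ (A = 2*(⅕) = ⅖ ≈ 0.40000)
h(L) = -7
U(X) = -7
(2436 + 1842)/(U(O(6, 0)) - 3002) = (2436 + 1842)/(-7 - 3002) = 4278/(-3009) = 4278*(-1/3009) = -1426/1003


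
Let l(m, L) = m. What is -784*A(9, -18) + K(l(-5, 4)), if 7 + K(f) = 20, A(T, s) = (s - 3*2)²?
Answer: -451571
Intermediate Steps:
A(T, s) = (-6 + s)² (A(T, s) = (s - 6)² = (-6 + s)²)
K(f) = 13 (K(f) = -7 + 20 = 13)
-784*A(9, -18) + K(l(-5, 4)) = -784*(-6 - 18)² + 13 = -784*(-24)² + 13 = -784*576 + 13 = -451584 + 13 = -451571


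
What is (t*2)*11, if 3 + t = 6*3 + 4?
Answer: 418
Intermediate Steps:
t = 19 (t = -3 + (6*3 + 4) = -3 + (18 + 4) = -3 + 22 = 19)
(t*2)*11 = (19*2)*11 = 38*11 = 418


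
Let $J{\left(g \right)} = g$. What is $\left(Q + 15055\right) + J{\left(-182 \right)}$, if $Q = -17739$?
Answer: $-2866$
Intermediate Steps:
$\left(Q + 15055\right) + J{\left(-182 \right)} = \left(-17739 + 15055\right) - 182 = -2684 - 182 = -2866$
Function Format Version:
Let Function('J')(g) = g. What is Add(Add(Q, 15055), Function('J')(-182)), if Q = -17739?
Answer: -2866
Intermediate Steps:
Add(Add(Q, 15055), Function('J')(-182)) = Add(Add(-17739, 15055), -182) = Add(-2684, -182) = -2866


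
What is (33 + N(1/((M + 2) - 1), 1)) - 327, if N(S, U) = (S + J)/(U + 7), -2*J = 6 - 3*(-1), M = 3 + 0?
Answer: -9425/32 ≈ -294.53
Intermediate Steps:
M = 3
J = -9/2 (J = -(6 - 3*(-1))/2 = -(6 + 3)/2 = -½*9 = -9/2 ≈ -4.5000)
N(S, U) = (-9/2 + S)/(7 + U) (N(S, U) = (S - 9/2)/(U + 7) = (-9/2 + S)/(7 + U))
(33 + N(1/((M + 2) - 1), 1)) - 327 = (33 + (-9/2 + 1/((3 + 2) - 1))/(7 + 1)) - 327 = (33 + (-9/2 + 1/(5 - 1))/8) - 327 = (33 + (-9/2 + 1/4)/8) - 327 = (33 + (-9/2 + ¼)/8) - 327 = (33 + (⅛)*(-17/4)) - 327 = (33 - 17/32) - 327 = 1039/32 - 327 = -9425/32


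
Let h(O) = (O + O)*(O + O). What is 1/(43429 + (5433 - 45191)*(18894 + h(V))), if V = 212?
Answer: -1/7898678431 ≈ -1.2660e-10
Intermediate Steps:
h(O) = 4*O² (h(O) = (2*O)*(2*O) = 4*O²)
1/(43429 + (5433 - 45191)*(18894 + h(V))) = 1/(43429 + (5433 - 45191)*(18894 + 4*212²)) = 1/(43429 - 39758*(18894 + 4*44944)) = 1/(43429 - 39758*(18894 + 179776)) = 1/(43429 - 39758*198670) = 1/(43429 - 7898721860) = 1/(-7898678431) = -1/7898678431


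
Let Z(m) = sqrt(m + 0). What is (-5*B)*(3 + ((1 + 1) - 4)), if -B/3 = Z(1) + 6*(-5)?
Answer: -435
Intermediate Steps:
Z(m) = sqrt(m)
B = 87 (B = -3*(sqrt(1) + 6*(-5)) = -3*(1 - 30) = -3*(-29) = 87)
(-5*B)*(3 + ((1 + 1) - 4)) = (-5*87)*(3 + ((1 + 1) - 4)) = -435*(3 + (2 - 4)) = -435*(3 - 2) = -435*1 = -435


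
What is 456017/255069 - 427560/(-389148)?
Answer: 23876283763/8271632601 ≈ 2.8865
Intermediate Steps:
456017/255069 - 427560/(-389148) = 456017*(1/255069) - 427560*(-1/389148) = 456017/255069 + 35630/32429 = 23876283763/8271632601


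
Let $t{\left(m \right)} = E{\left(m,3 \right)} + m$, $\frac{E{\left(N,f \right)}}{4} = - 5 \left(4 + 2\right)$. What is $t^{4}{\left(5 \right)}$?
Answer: $174900625$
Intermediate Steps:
$E{\left(N,f \right)} = -120$ ($E{\left(N,f \right)} = 4 \left(- 5 \left(4 + 2\right)\right) = 4 \left(\left(-5\right) 6\right) = 4 \left(-30\right) = -120$)
$t{\left(m \right)} = -120 + m$
$t^{4}{\left(5 \right)} = \left(-120 + 5\right)^{4} = \left(-115\right)^{4} = 174900625$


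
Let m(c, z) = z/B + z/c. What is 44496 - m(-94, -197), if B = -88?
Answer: 184017529/4136 ≈ 44492.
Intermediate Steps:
m(c, z) = -z/88 + z/c (m(c, z) = z/(-88) + z/c = z*(-1/88) + z/c = -z/88 + z/c)
44496 - m(-94, -197) = 44496 - (-1/88*(-197) - 197/(-94)) = 44496 - (197/88 - 197*(-1/94)) = 44496 - (197/88 + 197/94) = 44496 - 1*17927/4136 = 44496 - 17927/4136 = 184017529/4136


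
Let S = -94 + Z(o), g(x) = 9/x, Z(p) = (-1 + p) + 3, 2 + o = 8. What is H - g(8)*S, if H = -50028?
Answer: -199725/4 ≈ -49931.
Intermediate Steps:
o = 6 (o = -2 + 8 = 6)
Z(p) = 2 + p
S = -86 (S = -94 + (2 + 6) = -94 + 8 = -86)
H - g(8)*S = -50028 - 9/8*(-86) = -50028 - 9*(⅛)*(-86) = -50028 - 9*(-86)/8 = -50028 - 1*(-387/4) = -50028 + 387/4 = -199725/4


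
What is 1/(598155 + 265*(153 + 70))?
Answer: 1/657250 ≈ 1.5215e-6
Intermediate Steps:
1/(598155 + 265*(153 + 70)) = 1/(598155 + 265*223) = 1/(598155 + 59095) = 1/657250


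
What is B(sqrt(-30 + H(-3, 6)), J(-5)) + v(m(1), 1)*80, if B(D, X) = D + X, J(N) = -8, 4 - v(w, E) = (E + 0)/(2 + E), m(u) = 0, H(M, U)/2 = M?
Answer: 856/3 + 6*I ≈ 285.33 + 6.0*I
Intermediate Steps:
H(M, U) = 2*M
v(w, E) = 4 - E/(2 + E) (v(w, E) = 4 - (E + 0)/(2 + E) = 4 - E/(2 + E))
B(sqrt(-30 + H(-3, 6)), J(-5)) + v(m(1), 1)*80 = (sqrt(-30 + 2*(-3)) - 8) + ((8 + 3*1)/(2 + 1))*80 = (sqrt(-30 - 6) - 8) + ((8 + 3)/3)*80 = (sqrt(-36) - 8) + ((1/3)*11)*80 = (6*I - 8) + (11/3)*80 = (-8 + 6*I) + 880/3 = 856/3 + 6*I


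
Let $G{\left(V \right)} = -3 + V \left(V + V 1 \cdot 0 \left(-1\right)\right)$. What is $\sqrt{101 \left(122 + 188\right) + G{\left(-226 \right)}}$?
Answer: $\sqrt{82383} \approx 287.02$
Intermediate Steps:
$G{\left(V \right)} = -3 + V^{2}$ ($G{\left(V \right)} = -3 + V \left(V + V 0 \left(-1\right)\right) = -3 + V \left(V + 0 \left(-1\right)\right) = -3 + V \left(V + 0\right) = -3 + V V = -3 + V^{2}$)
$\sqrt{101 \left(122 + 188\right) + G{\left(-226 \right)}} = \sqrt{101 \left(122 + 188\right) - \left(3 - \left(-226\right)^{2}\right)} = \sqrt{101 \cdot 310 + \left(-3 + 51076\right)} = \sqrt{31310 + 51073} = \sqrt{82383}$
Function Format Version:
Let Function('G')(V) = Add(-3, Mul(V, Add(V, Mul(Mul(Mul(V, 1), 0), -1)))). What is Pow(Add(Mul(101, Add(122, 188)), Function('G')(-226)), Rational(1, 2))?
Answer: Pow(82383, Rational(1, 2)) ≈ 287.02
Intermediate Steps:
Function('G')(V) = Add(-3, Pow(V, 2)) (Function('G')(V) = Add(-3, Mul(V, Add(V, Mul(Mul(V, 0), -1)))) = Add(-3, Mul(V, Add(V, Mul(0, -1)))) = Add(-3, Mul(V, Add(V, 0))) = Add(-3, Mul(V, V)) = Add(-3, Pow(V, 2)))
Pow(Add(Mul(101, Add(122, 188)), Function('G')(-226)), Rational(1, 2)) = Pow(Add(Mul(101, Add(122, 188)), Add(-3, Pow(-226, 2))), Rational(1, 2)) = Pow(Add(Mul(101, 310), Add(-3, 51076)), Rational(1, 2)) = Pow(Add(31310, 51073), Rational(1, 2)) = Pow(82383, Rational(1, 2))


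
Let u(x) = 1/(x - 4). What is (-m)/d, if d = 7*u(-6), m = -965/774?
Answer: -4825/2709 ≈ -1.7811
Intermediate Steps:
u(x) = 1/(-4 + x)
m = -965/774 (m = -965*1/774 = -965/774 ≈ -1.2468)
d = -7/10 (d = 7/(-4 - 6) = 7/(-10) = 7*(-⅒) = -7/10 ≈ -0.70000)
(-m)/d = (-1*(-965/774))/(-7/10) = (965/774)*(-10/7) = -4825/2709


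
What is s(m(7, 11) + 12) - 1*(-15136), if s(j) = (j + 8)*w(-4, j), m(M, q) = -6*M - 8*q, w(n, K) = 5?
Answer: 14586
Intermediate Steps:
m(M, q) = -8*q - 6*M
s(j) = 40 + 5*j (s(j) = (j + 8)*5 = (8 + j)*5 = 40 + 5*j)
s(m(7, 11) + 12) - 1*(-15136) = (40 + 5*((-8*11 - 6*7) + 12)) - 1*(-15136) = (40 + 5*((-88 - 42) + 12)) + 15136 = (40 + 5*(-130 + 12)) + 15136 = (40 + 5*(-118)) + 15136 = (40 - 590) + 15136 = -550 + 15136 = 14586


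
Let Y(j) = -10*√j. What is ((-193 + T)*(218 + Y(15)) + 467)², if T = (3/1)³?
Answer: 1317323841 - 118593720*√15 ≈ 8.5801e+8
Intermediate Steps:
T = 27 (T = (3*1)³ = 3³ = 27)
((-193 + T)*(218 + Y(15)) + 467)² = ((-193 + 27)*(218 - 10*√15) + 467)² = (-166*(218 - 10*√15) + 467)² = ((-36188 + 1660*√15) + 467)² = (-35721 + 1660*√15)²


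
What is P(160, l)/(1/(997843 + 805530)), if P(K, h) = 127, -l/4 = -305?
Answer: 229028371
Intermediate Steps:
l = 1220 (l = -4*(-305) = 1220)
P(160, l)/(1/(997843 + 805530)) = 127/(1/(997843 + 805530)) = 127/(1/1803373) = 127*1803373 = 229028371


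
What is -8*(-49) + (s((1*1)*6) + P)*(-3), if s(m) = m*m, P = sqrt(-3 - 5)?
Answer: 284 - 6*I*sqrt(2) ≈ 284.0 - 8.4853*I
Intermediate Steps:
P = 2*I*sqrt(2) (P = sqrt(-8) = 2*I*sqrt(2) ≈ 2.8284*I)
s(m) = m**2
-8*(-49) + (s((1*1)*6) + P)*(-3) = -8*(-49) + (((1*1)*6)**2 + 2*I*sqrt(2))*(-3) = 392 + ((1*6)**2 + 2*I*sqrt(2))*(-3) = 392 + (6**2 + 2*I*sqrt(2))*(-3) = 392 + (36 + 2*I*sqrt(2))*(-3) = 392 + (-108 - 6*I*sqrt(2)) = 284 - 6*I*sqrt(2)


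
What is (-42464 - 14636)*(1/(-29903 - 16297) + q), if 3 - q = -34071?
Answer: -898878934229/462 ≈ -1.9456e+9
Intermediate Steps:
q = 34074 (q = 3 - 1*(-34071) = 3 + 34071 = 34074)
(-42464 - 14636)*(1/(-29903 - 16297) + q) = (-42464 - 14636)*(1/(-29903 - 16297) + 34074) = -57100*(1/(-46200) + 34074) = -57100*(-1/46200 + 34074) = -57100*1574218799/46200 = -898878934229/462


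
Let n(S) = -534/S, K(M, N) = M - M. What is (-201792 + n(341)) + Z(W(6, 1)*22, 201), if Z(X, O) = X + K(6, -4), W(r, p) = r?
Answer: -68766594/341 ≈ -2.0166e+5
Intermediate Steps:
K(M, N) = 0
Z(X, O) = X (Z(X, O) = X + 0 = X)
(-201792 + n(341)) + Z(W(6, 1)*22, 201) = (-201792 - 534/341) + 6*22 = (-201792 - 534*1/341) + 132 = (-201792 - 534/341) + 132 = -68811606/341 + 132 = -68766594/341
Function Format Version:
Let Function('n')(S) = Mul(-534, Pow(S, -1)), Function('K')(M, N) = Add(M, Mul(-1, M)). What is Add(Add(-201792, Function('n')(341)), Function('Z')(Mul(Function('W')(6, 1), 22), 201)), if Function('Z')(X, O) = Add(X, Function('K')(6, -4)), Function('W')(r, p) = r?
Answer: Rational(-68766594, 341) ≈ -2.0166e+5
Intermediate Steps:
Function('K')(M, N) = 0
Function('Z')(X, O) = X (Function('Z')(X, O) = Add(X, 0) = X)
Add(Add(-201792, Function('n')(341)), Function('Z')(Mul(Function('W')(6, 1), 22), 201)) = Add(Add(-201792, Mul(-534, Pow(341, -1))), Mul(6, 22)) = Add(Add(-201792, Mul(-534, Rational(1, 341))), 132) = Add(Add(-201792, Rational(-534, 341)), 132) = Add(Rational(-68811606, 341), 132) = Rational(-68766594, 341)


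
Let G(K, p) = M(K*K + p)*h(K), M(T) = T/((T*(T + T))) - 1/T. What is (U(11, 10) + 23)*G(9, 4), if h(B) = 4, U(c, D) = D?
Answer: -66/85 ≈ -0.77647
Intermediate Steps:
M(T) = -1/(2*T) (M(T) = T/((T*(2*T))) - 1/T = T/((2*T²)) - 1/T = T*(1/(2*T²)) - 1/T = 1/(2*T) - 1/T = -1/(2*T))
G(K, p) = -2/(p + K²) (G(K, p) = -1/(2*(K*K + p))*4 = -1/(2*(K² + p))*4 = -1/(2*(p + K²))*4 = -2/(p + K²))
(U(11, 10) + 23)*G(9, 4) = (10 + 23)*(-2/(4 + 9²)) = 33*(-2/(4 + 81)) = 33*(-2/85) = -66/85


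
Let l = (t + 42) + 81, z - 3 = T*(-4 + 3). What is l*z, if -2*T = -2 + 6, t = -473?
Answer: -1750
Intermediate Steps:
T = -2 (T = -(-2 + 6)/2 = -1/2*4 = -2)
z = 5 (z = 3 - 2*(-4 + 3) = 3 - 2*(-1) = 3 + 2 = 5)
l = -350 (l = (-473 + 42) + 81 = -431 + 81 = -350)
l*z = -350*5 = -1750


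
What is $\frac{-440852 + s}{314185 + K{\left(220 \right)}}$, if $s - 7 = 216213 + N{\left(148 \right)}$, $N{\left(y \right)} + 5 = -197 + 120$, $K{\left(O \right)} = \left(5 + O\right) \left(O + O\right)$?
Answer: $- \frac{224714}{413185} \approx -0.54386$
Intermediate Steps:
$K{\left(O \right)} = 2 O \left(5 + O\right)$ ($K{\left(O \right)} = \left(5 + O\right) 2 O = 2 O \left(5 + O\right)$)
$N{\left(y \right)} = -82$ ($N{\left(y \right)} = -5 + \left(-197 + 120\right) = -5 - 77 = -82$)
$s = 216138$ ($s = 7 + \left(216213 - 82\right) = 7 + 216131 = 216138$)
$\frac{-440852 + s}{314185 + K{\left(220 \right)}} = \frac{-440852 + 216138}{314185 + 2 \cdot 220 \left(5 + 220\right)} = - \frac{224714}{314185 + 2 \cdot 220 \cdot 225} = - \frac{224714}{314185 + 99000} = - \frac{224714}{413185}$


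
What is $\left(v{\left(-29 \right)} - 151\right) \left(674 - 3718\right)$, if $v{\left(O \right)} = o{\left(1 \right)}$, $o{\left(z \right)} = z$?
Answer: $456600$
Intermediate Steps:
$v{\left(O \right)} = 1$
$\left(v{\left(-29 \right)} - 151\right) \left(674 - 3718\right) = \left(1 - 151\right) \left(674 - 3718\right) = \left(-150\right) \left(-3044\right) = 456600$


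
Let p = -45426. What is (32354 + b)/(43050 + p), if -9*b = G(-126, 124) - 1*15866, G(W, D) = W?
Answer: -153589/10692 ≈ -14.365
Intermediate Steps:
b = 15992/9 (b = -(-126 - 1*15866)/9 = -(-126 - 15866)/9 = -1/9*(-15992) = 15992/9 ≈ 1776.9)
(32354 + b)/(43050 + p) = (32354 + 15992/9)/(43050 - 45426) = (307178/9)/(-2376) = (307178/9)*(-1/2376) = -153589/10692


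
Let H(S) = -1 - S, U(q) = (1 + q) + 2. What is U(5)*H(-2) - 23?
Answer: -15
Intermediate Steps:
U(q) = 3 + q
U(5)*H(-2) - 23 = (3 + 5)*(-1 - 1*(-2)) - 23 = 8*(-1 + 2) - 23 = 8*1 - 23 = 8 - 23 = -15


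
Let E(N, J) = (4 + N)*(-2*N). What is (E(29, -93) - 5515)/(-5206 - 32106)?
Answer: 7429/37312 ≈ 0.19910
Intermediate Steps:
E(N, J) = -2*N*(4 + N)
(E(29, -93) - 5515)/(-5206 - 32106) = (-2*29*(4 + 29) - 5515)/(-5206 - 32106) = (-2*29*33 - 5515)/(-37312) = (-1914 - 5515)*(-1/37312) = -7429*(-1/37312) = 7429/37312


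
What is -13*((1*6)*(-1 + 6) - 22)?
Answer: -104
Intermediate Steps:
-13*((1*6)*(-1 + 6) - 22) = -13*(6*5 - 22) = -13*(30 - 22) = -13*8 = -104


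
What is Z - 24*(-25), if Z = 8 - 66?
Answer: 542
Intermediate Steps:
Z = -58
Z - 24*(-25) = -58 - 24*(-25) = -58 + 600 = 542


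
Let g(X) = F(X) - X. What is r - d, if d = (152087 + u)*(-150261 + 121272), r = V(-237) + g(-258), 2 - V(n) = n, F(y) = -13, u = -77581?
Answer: 2159854918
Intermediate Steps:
V(n) = 2 - n
g(X) = -13 - X
r = 484 (r = (2 - 1*(-237)) + (-13 - 1*(-258)) = (2 + 237) + (-13 + 258) = 239 + 245 = 484)
d = -2159854434 (d = (152087 - 77581)*(-150261 + 121272) = 74506*(-28989) = -2159854434)
r - d = 484 - 1*(-2159854434) = 484 + 2159854434 = 2159854918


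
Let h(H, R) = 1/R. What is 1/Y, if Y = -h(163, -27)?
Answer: 27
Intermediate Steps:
Y = 1/27 (Y = -1/(-27) = -1*(-1/27) = 1/27 ≈ 0.037037)
1/Y = 1/(1/27) = 27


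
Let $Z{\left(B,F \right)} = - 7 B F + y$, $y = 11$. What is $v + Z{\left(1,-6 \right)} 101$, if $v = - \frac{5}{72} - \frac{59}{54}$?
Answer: $\frac{1155997}{216} \approx 5351.8$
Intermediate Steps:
$Z{\left(B,F \right)} = 11 - 7 B F$ ($Z{\left(B,F \right)} = - 7 B F + 11 = 11 - 7 B F$)
$v = - \frac{251}{216}$ ($v = \left(-5\right) \frac{1}{72} - \frac{59}{54} = - \frac{5}{72} - \frac{59}{54} = - \frac{251}{216} \approx -1.162$)
$v + Z{\left(1,-6 \right)} 101 = - \frac{251}{216} + \left(11 - 7 \left(-6\right)\right) 101 = - \frac{251}{216} + \left(11 + 42\right) 101 = - \frac{251}{216} + 53 \cdot 101 = - \frac{251}{216} + 5353 = \frac{1155997}{216}$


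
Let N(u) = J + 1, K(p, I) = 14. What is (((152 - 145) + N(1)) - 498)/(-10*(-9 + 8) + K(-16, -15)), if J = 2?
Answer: -61/3 ≈ -20.333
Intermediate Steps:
N(u) = 3 (N(u) = 2 + 1 = 3)
(((152 - 145) + N(1)) - 498)/(-10*(-9 + 8) + K(-16, -15)) = (((152 - 145) + 3) - 498)/(-10*(-9 + 8) + 14) = ((7 + 3) - 498)/(-10*(-1) + 14) = (10 - 498)/(10 + 14) = -488/24 = -488*1/24 = -61/3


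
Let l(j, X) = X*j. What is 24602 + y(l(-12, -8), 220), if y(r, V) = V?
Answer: 24822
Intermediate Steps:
24602 + y(l(-12, -8), 220) = 24602 + 220 = 24822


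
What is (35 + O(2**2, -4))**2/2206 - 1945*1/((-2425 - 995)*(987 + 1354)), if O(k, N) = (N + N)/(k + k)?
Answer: 925948099/1766172132 ≈ 0.52427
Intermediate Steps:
O(k, N) = N/k (O(k, N) = (2*N)/((2*k)) = (2*N)*(1/(2*k)) = N/k)
(35 + O(2**2, -4))**2/2206 - 1945*1/((-2425 - 995)*(987 + 1354)) = (35 - 4/(2**2))**2/2206 - 1945*1/((-2425 - 995)*(987 + 1354)) = (35 - 4/4)**2*(1/2206) - 1945/(2341*(-3420)) = (35 - 4*1/4)**2*(1/2206) - 1945/(-8006220) = (35 - 1)**2*(1/2206) - 1945*(-1/8006220) = 34**2*(1/2206) + 389/1601244 = 1156*(1/2206) + 389/1601244 = 578/1103 + 389/1601244 = 925948099/1766172132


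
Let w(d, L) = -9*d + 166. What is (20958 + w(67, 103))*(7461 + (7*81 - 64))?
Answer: 163429244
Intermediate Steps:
w(d, L) = 166 - 9*d
(20958 + w(67, 103))*(7461 + (7*81 - 64)) = (20958 + (166 - 9*67))*(7461 + (7*81 - 64)) = (20958 + (166 - 603))*(7461 + (567 - 64)) = (20958 - 437)*(7461 + 503) = 20521*7964 = 163429244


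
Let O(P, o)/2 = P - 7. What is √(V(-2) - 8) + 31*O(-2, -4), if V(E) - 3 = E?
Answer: -558 + I*√7 ≈ -558.0 + 2.6458*I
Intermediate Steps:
O(P, o) = -14 + 2*P (O(P, o) = 2*(P - 7) = 2*(-7 + P) = -14 + 2*P)
V(E) = 3 + E
√(V(-2) - 8) + 31*O(-2, -4) = √((3 - 2) - 8) + 31*(-14 + 2*(-2)) = √(1 - 8) + 31*(-14 - 4) = √(-7) + 31*(-18) = I*√7 - 558 = -558 + I*√7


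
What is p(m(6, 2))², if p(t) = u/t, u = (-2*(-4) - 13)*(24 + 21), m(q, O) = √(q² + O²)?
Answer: 10125/8 ≈ 1265.6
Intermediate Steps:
m(q, O) = √(O² + q²)
u = -225 (u = (8 - 13)*45 = -5*45 = -225)
p(t) = -225/t
p(m(6, 2))² = (-225/√(2² + 6²))² = (-225/√(4 + 36))² = (-225*√10/20)² = (-45*√10/4)² = 10125/8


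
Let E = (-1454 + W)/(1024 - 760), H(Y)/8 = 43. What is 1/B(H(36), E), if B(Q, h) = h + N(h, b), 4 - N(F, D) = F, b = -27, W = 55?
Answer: ¼ ≈ 0.25000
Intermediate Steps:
H(Y) = 344 (H(Y) = 8*43 = 344)
N(F, D) = 4 - F
E = -1399/264 (E = (-1454 + 55)/(1024 - 760) = -1399/264 ≈ -5.2992)
B(Q, h) = 4 (B(Q, h) = h + (4 - h) = 4)
1/B(H(36), E) = 1/4 = ¼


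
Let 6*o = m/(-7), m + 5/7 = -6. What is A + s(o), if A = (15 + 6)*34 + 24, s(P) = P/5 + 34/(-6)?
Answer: 358859/490 ≈ 732.37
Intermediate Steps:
m = -47/7 (m = -5/7 - 6 = -47/7 ≈ -6.7143)
o = 47/294 (o = (-47/7/(-7))/6 = (-47/7*(-⅐))/6 = (⅙)*(47/49) = 47/294 ≈ 0.15986)
s(P) = -17/3 + P/5 (s(P) = P*(⅕) + 34*(-⅙) = P/5 - 17/3 = -17/3 + P/5)
A = 738 (A = 21*34 + 24 = 714 + 24 = 738)
A + s(o) = 738 + (-17/3 + (⅕)*(47/294)) = 738 + (-17/3 + 47/1470) = 738 - 2761/490 = 358859/490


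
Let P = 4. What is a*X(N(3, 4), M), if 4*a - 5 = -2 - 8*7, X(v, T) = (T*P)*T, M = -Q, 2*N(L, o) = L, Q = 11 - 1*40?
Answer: -44573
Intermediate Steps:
Q = -29 (Q = 11 - 40 = -29)
N(L, o) = L/2
M = 29 (M = -1*(-29) = 29)
X(v, T) = 4*T**2 (X(v, T) = (T*4)*T = (4*T)*T = 4*T**2)
a = -53/4 (a = 5/4 + (-2 - 8*7)/4 = 5/4 + (-2 - 56)/4 = 5/4 + (1/4)*(-58) = 5/4 - 29/2 = -53/4 ≈ -13.250)
a*X(N(3, 4), M) = -53*29**2 = -53*841 = -53/4*3364 = -44573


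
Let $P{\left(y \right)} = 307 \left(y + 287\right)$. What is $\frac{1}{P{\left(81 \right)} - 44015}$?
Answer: $\frac{1}{68961} \approx 1.4501 \cdot 10^{-5}$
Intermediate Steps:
$P{\left(y \right)} = 88109 + 307 y$ ($P{\left(y \right)} = 307 \left(287 + y\right) = 88109 + 307 y$)
$\frac{1}{P{\left(81 \right)} - 44015} = \frac{1}{\left(88109 + 307 \cdot 81\right) - 44015} = \frac{1}{\left(88109 + 24867\right) - 44015} = \frac{1}{112976 - 44015} = \frac{1}{68961}$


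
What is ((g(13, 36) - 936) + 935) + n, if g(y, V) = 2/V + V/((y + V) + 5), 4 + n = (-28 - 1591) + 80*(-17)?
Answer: -53699/18 ≈ -2983.3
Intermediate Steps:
n = -2983 (n = -4 + ((-28 - 1591) + 80*(-17)) = -4 + (-1619 - 1360) = -4 - 2979 = -2983)
g(y, V) = 2/V + V/(5 + V + y) (g(y, V) = 2/V + V/((V + y) + 5) = 2/V + V/(5 + V + y))
((g(13, 36) - 936) + 935) + n = (((10 + 36**2 + 2*36 + 2*13)/(36*(5 + 36 + 13)) - 936) + 935) - 2983 = (((1/36)*(10 + 1296 + 72 + 26)/54 - 936) + 935) - 2983 = (((1/36)*(1/54)*1404 - 936) + 935) - 2983 = ((13/18 - 936) + 935) - 2983 = (-16835/18 + 935) - 2983 = -5/18 - 2983 = -53699/18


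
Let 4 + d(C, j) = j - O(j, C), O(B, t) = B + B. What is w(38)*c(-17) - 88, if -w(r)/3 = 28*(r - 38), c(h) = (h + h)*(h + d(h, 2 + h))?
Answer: -88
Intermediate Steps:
O(B, t) = 2*B
d(C, j) = -4 - j (d(C, j) = -4 + (j - 2*j) = -4 - j)
c(h) = -12*h (c(h) = (h + h)*(h + (-4 - (2 + h))) = (2*h)*(h + (-4 + (-2 - h))) = (2*h)*(h + (-6 - h)) = (2*h)*(-6) = -12*h)
w(r) = 3192 - 84*r (w(r) = -84*(r - 38) = -84*(-38 + r) = -3*(-1064 + 28*r) = 3192 - 84*r)
w(38)*c(-17) - 88 = (3192 - 84*38)*(-12*(-17)) - 88 = (3192 - 3192)*204 - 88 = 0*204 - 88 = 0 - 88 = -88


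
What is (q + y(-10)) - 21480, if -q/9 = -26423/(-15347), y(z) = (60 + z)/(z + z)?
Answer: -659859469/30694 ≈ -21498.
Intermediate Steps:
y(z) = (60 + z)/(2*z) (y(z) = (60 + z)/((2*z)) = (60 + z)*(1/(2*z)) = (60 + z)/(2*z))
q = -237807/15347 (q = -(-237807)/(-15347) = -(-237807)*(-1)/15347 = -9*26423/15347 = -237807/15347 ≈ -15.495)
(q + y(-10)) - 21480 = (-237807/15347 + (½)*(60 - 10)/(-10)) - 21480 = (-237807/15347 + (½)*(-⅒)*50) - 21480 = (-237807/15347 - 5/2) - 21480 = -552349/30694 - 21480 = -659859469/30694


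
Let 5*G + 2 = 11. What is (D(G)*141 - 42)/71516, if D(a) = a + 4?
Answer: 3879/357580 ≈ 0.010848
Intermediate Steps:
G = 9/5 (G = -⅖ + (⅕)*11 = -⅖ + 11/5 = 9/5 ≈ 1.8000)
D(a) = 4 + a
(D(G)*141 - 42)/71516 = ((4 + 9/5)*141 - 42)/71516 = ((29/5)*141 - 42)*(1/71516) = (4089/5 - 42)*(1/71516) = (3879/5)*(1/71516) = 3879/357580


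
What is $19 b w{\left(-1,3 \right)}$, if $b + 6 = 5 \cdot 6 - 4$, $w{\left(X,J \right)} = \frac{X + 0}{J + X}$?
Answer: $-190$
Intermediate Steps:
$w{\left(X,J \right)} = \frac{X}{J + X}$
$b = 20$ ($b = -6 + \left(5 \cdot 6 - 4\right) = -6 + \left(30 + \left(-4 + 0\right)\right) = -6 + \left(30 - 4\right) = -6 + 26 = 20$)
$19 b w{\left(-1,3 \right)} = 19 \cdot 20 \left(- \frac{1}{3 - 1}\right) = 380 \left(- \frac{1}{2}\right) = -190$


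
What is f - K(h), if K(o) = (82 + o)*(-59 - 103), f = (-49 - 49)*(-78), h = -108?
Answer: 3432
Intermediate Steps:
f = 7644 (f = -98*(-78) = 7644)
K(o) = -13284 - 162*o (K(o) = (82 + o)*(-162) = -13284 - 162*o)
f - K(h) = 7644 - (-13284 - 162*(-108)) = 7644 - (-13284 + 17496) = 7644 - 1*4212 = 7644 - 4212 = 3432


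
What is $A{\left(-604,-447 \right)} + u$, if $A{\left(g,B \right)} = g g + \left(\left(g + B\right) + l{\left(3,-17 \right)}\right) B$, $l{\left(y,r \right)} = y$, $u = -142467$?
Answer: $690805$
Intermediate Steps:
$A{\left(g,B \right)} = g^{2} + B \left(3 + B + g\right)$ ($A{\left(g,B \right)} = g g + \left(\left(g + B\right) + 3\right) B = g^{2} + \left(\left(B + g\right) + 3\right) B = g^{2} + \left(3 + B + g\right) B = g^{2} + B \left(3 + B + g\right)$)
$A{\left(-604,-447 \right)} + u = \left(\left(-447\right)^{2} + \left(-604\right)^{2} + 3 \left(-447\right) - -269988\right) - 142467 = \left(199809 + 364816 - 1341 + 269988\right) - 142467 = 833272 - 142467 = 690805$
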